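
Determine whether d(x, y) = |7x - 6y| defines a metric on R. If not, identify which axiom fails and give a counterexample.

No. d fails symmetry: d(3, 1) = |7·3 - 6·1| = |15| = 15, but d(1, 3) = |7·1 - 6·3| = |-11| = 11. Since 15 ≠ 11, d(x,y) ≠ d(y,x) in general.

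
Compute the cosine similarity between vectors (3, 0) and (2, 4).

With u = (3, 0), v = (2, 4):
u·v = 3·2 + 0·4 = 6 + 0 = 6.
|u| = √(3² + 0²) = √9, |v| = √(2² + 4²) = √20, so |u||v| = √(9·20) = √180.
cos θ = (u·v)/(|u||v|) = 6/√180 ≈ 0.4472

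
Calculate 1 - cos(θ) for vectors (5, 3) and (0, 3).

With u = (5, 3), v = (0, 3):
u·v = 5·0 + 3·3 = 0 + 9 = 9.
|u| = √(5² + 3²) = √34, |v| = √(0² + 3²) = √9, so |u||v| = √(34·9) = √306.
cos θ = (u·v)/(|u||v|) = 9/√306 ≈ 0.5145
Cosine distance = 1 - cos θ ≈ 1 - 0.5145 = 0.4855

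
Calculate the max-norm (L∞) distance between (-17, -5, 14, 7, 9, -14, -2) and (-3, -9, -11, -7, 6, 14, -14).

max(|x_i - y_i|) = max(|-17 - (-3)|, |-5 - (-9)|, |14 - (-11)|, |7 - (-7)|, |9 - 6|, |-14 - 14|, |-2 - (-14)|) = max(14, 4, 25, 14, 3, 28, 12) = 28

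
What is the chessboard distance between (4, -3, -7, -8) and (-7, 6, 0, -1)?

max(|x_i - y_i|) = max(|4 - (-7)|, |-3 - 6|, |-7 - 0|, |-8 - (-1)|) = max(11, 9, 7, 7) = 11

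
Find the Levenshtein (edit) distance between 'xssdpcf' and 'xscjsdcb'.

Let D[i][j] be the edit distance between the first i characters of 'xssdpcf' and the first j characters of 'xscjsdcb', with D[i][0] = i, D[0][j] = j, and D[i][j] = D[i-1][j-1] if the characters match, else 1 + min(D[i-1][j], D[i][j-1], D[i-1][j-1]). Filling the table (rows: prefixes of 'xssdpcf', columns: prefixes of 'xscjsdcb'):
     ε  x  s  c  j  s  d  c  b
  ε  0  1  2  3  4  5  6  7  8
  x  1  0  1  2  3  4  5  6  7
  s  2  1  0  1  2  3  4  5  6
  s  3  2  1  1  2  2  3  4  5
  d  4  3  2  2  2  3  2  3  4
  p  5  4  3  3  3  3  3  3  4
  c  6  5  4  3  4  4  4  3  4
  f  7  6  5  4  4  5  5  4  4
The bottom-right entry gives D[7][8] = 4, so no sequence of fewer than 4 edits works. Backtracking through the table gives one optimal edit sequence (4 edits):
  xssdpcf → xscsdpcf (ins c @3)
  xscsdpcf → xscjsdpcf (ins j @4)
  xscjsdpcf → xscjsdcf (del p @7)
  xscjsdcf → xscjsdcb (sub f→b @8)
Edit distance = 4.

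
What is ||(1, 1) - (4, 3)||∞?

max(|x_i - y_i|) = max(|1 - 4|, |1 - 3|) = max(3, 2) = 3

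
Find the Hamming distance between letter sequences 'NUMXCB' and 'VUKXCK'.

Differing positions: 1, 3, 6. Hamming distance = 3.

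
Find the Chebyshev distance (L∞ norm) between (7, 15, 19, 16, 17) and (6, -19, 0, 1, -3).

max(|x_i - y_i|) = max(|7 - 6|, |15 - (-19)|, |19 - 0|, |16 - 1|, |17 - (-3)|) = max(1, 34, 19, 15, 20) = 34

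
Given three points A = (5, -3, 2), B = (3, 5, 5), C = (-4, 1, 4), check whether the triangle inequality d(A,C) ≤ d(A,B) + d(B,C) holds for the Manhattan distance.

d(A,B) = 2 + 8 + 3 = 13, d(B,C) = 7 + 4 + 1 = 12, d(A,C) = 9 + 4 + 2 = 15.
d(A,C) = 15 ≤ 13 + 12 = 25. Triangle inequality is satisfied.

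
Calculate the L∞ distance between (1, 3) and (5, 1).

max(|x_i - y_i|) = max(|1 - 5|, |3 - 1|) = max(4, 2) = 4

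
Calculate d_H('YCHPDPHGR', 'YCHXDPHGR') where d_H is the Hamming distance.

Differing positions: 4. Hamming distance = 1.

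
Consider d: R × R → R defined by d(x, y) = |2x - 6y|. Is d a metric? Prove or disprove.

No. d fails symmetry: d(2, 8) = |2·2 - 6·8| = |-44| = 44, but d(8, 2) = |2·8 - 6·2| = |4| = 4. Since 44 ≠ 4, d(x,y) ≠ d(y,x) in general.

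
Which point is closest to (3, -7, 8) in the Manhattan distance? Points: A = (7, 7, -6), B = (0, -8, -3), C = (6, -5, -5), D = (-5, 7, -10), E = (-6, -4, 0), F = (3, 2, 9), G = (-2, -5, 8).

Distances: d(A) = 32, d(B) = 15, d(C) = 18, d(D) = 40, d(E) = 20, d(F) = 10, d(G) = 7. Nearest: G = (-2, -5, 8) with distance 7.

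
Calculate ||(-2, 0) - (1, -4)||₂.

√(Σ(x_i - y_i)²) = √((-2 - 1)² + (0 - (-4))²)
= √((-3)² + 4²) = √(9 + 16) = √25 = 5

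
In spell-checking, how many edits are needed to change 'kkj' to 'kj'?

Let D[i][j] be the edit distance between the first i characters of 'kkj' and the first j characters of 'kj', with D[i][0] = i, D[0][j] = j, and D[i][j] = D[i-1][j-1] if the characters match, else 1 + min(D[i-1][j], D[i][j-1], D[i-1][j-1]). Filling the table (rows: prefixes of 'kkj', columns: prefixes of 'kj'):
     ε  k  j
  ε  0  1  2
  k  1  0  1
  k  2  1  1
  j  3  2  1
The bottom-right entry gives D[3][2] = 1, so no sequence of fewer than 1 edit works. Backtracking through the table gives one optimal edit sequence (1 edit):
  kkj → kj (del k @1)
Edit distance = 1.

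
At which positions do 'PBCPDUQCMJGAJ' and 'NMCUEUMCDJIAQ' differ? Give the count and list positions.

Differing positions: 1, 2, 4, 5, 7, 9, 11, 13. Hamming distance = 8.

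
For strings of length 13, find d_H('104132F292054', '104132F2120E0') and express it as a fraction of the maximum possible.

Differing positions: 9, 12, 13. Hamming distance = 3. The maximum possible Hamming distance for length-13 strings is 13, so d_H/13 = 3/13 ≈ 0.2308.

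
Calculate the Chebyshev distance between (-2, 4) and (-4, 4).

max(|x_i - y_i|) = max(|-2 - (-4)|, |4 - 4|) = max(2, 0) = 2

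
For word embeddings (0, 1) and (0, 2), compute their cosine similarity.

With u = (0, 1), v = (0, 2):
u·v = 0·0 + 1·2 = 0 + 2 = 2.
|u| = √(0² + 1²) = √1, |v| = √(0² + 2²) = √4, so |u||v| = √(1·4) = √4 = 2.
cos θ = (u·v)/(|u||v|) = 2/2 = 1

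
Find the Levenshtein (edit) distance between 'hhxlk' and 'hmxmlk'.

Let D[i][j] be the edit distance between the first i characters of 'hhxlk' and the first j characters of 'hmxmlk', with D[i][0] = i, D[0][j] = j, and D[i][j] = D[i-1][j-1] if the characters match, else 1 + min(D[i-1][j], D[i][j-1], D[i-1][j-1]). Filling the table (rows: prefixes of 'hhxlk', columns: prefixes of 'hmxmlk'):
     ε  h  m  x  m  l  k
  ε  0  1  2  3  4  5  6
  h  1  0  1  2  3  4  5
  h  2  1  1  2  3  4  5
  x  3  2  2  1  2  3  4
  l  4  3  3  2  2  2  3
  k  5  4  4  3  3  3  2
The bottom-right entry gives D[5][6] = 2, so no sequence of fewer than 2 edits works. Backtracking through the table gives one optimal edit sequence (2 edits):
  hhxlk → hmxlk (sub h→m @2)
  hmxlk → hmxmlk (ins m @4)
Edit distance = 2.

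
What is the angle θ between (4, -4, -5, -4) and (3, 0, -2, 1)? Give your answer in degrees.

With u = (4, -4, -5, -4), v = (3, 0, -2, 1):
u·v = 4·3 + (-4)·0 + (-5)·(-2) + (-4)·1 = 12 + 0 + 10 + (-4) = 18.
|u| = √(4² + (-4)² + (-5)² + (-4)²) = √73, |v| = √(3² + 0² + (-2)² + 1²) = √14, so |u||v| = √(73·14) = √1022.
cos θ = (u·v)/(|u||v|) = 18/√1022 ≈ 0.56305
θ = arccos(0.56305) ≈ 55.73°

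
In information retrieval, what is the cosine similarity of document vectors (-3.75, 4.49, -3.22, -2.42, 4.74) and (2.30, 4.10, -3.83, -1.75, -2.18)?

With u = (-3.75, 4.49, -3.22, -2.42, 4.74), v = (2.30, 4.10, -3.83, -1.75, -2.18):
u·v = (-3.75)·2.3 + 4.49·4.1 + (-3.22)·(-3.83) + (-2.42)·(-1.75) + 4.74·(-2.18) = (-8.625) + 18.409 + 12.3326 + 4.235 + (-10.3332) = 16.0184.
|u| = √((-3.75)² + 4.49² + (-3.22)² + (-2.42)² + 4.74²) = √(14.0625 + 20.1601 + 10.3684 + 5.8564 + 22.4676) = √72.915, |v| = √(2.3² + 4.1² + (-3.83)² + (-1.75)² + (-2.18)²) = √(5.29 + 16.81 + 14.6689 + 3.0625 + 4.7524) = √44.5838.
cos θ = (u·v)/(|u||v|) = 16.0184/(√72.915·√44.5838) ≈ 0.2809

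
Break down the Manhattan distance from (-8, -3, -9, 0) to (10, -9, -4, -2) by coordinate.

Σ|x_i - y_i| = |-8 - 10| + |-3 - (-9)| + |-9 - (-4)| + |0 - (-2)| = 18 + 6 + 5 + 2 = 31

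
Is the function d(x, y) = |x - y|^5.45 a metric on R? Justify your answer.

No. d(x,y) = |x-y|^5.45 fails the triangle inequality since p = 5.45 > 1. Counterexample: x = -2, y = 2, z = 13. d(x,z) = |-2 - 13|^5.45 = 15^5.45 ≈ 2568605.2262, but d(x,y) + d(y,z) = 4^5.45 + 11^5.45 ≈ 1910.8516 + 473794.63 = 475705.4816. Since 2568605.2262 > 475705.4816, the triangle inequality is violated.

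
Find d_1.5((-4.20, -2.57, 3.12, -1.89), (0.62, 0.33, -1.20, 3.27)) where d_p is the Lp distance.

(Σ|x_i - y_i|^1.5)^(1/1.5) = (|-4.2 - 0.62|^1.5 + |-2.57 - 0.33|^1.5 + |3.12 - (-1.2)|^1.5 + |-1.89 - 3.27|^1.5)^(1/1.5)
= (4.82^1.5 + 2.9^1.5 + 4.32^1.5 + 5.16^1.5)^(1/1.5) ≈ (10.5821 + 4.9385 + 8.979 + 11.7213)^(1/1.5) = (36.2209)^(1/1.5) ≈ 10.9473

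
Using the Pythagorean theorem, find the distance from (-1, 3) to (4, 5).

√(Σ(x_i - y_i)²) = √((-1 - 4)² + (3 - 5)²)
= √((-5)² + (-2)²) = √(25 + 4) = √29 ≈ 5.3852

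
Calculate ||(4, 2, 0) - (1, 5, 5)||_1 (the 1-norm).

Σ|x_i - y_i| = |4 - 1| + |2 - 5| + |0 - 5| = 3 + 3 + 5 = 11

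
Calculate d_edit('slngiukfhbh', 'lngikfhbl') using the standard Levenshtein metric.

Let D[i][j] be the edit distance between the first i characters of 'slngiukfhbh' and the first j characters of 'lngikfhbl', with D[i][0] = i, D[0][j] = j, and D[i][j] = D[i-1][j-1] if the characters match, else 1 + min(D[i-1][j], D[i][j-1], D[i-1][j-1]). Filling the table (rows: prefixes of 'slngiukfhbh', columns: prefixes of 'lngikfhbl'):
     ε  l  n  g  i  k  f  h  b  l
  ε  0  1  2  3  4  5  6  7  8  9
  s  1  1  2  3  4  5  6  7  8  9
  l  2  1  2  3  4  5  6  7  8  8
  n  3  2  1  2  3  4  5  6  7  8
  g  4  3  2  1  2  3  4  5  6  7
  i  5  4  3  2  1  2  3  4  5  6
  u  6  5  4  3  2  2  3  4  5  6
  k  7  6  5  4  3  2  3  4  5  6
  f  8  7  6  5  4  3  2  3  4  5
  h  9  8  7  6  5  4  3  2  3  4
  b 10  9  8  7  6  5  4  3  2  3
  h 11 10  9  8  7  6  5  4  3  3
The bottom-right entry gives D[11][9] = 3, so no sequence of fewer than 3 edits works. Backtracking through the table gives one optimal edit sequence (3 edits):
  slngiukfhbh → lngiukfhbh (del s @1)
  lngiukfhbh → lngikfhbh (del u @5)
  lngikfhbh → lngikfhbl (sub h→l @9)
Edit distance = 3.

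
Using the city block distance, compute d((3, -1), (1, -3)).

Σ|x_i - y_i| = |3 - 1| + |-1 - (-3)| = 2 + 2 = 4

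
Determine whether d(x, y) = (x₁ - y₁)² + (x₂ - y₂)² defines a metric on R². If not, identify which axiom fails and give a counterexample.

No. The squared Euclidean distance fails the triangle inequality. Counterexample: x = (0, 0), y = (1, 3), z = (2, 6). d(x,z) = 2² + 6² = 40, but d(x,y) + d(y,z) = (1² + 3²) + (1² + 3²) = 10 + 10 = 20. Since 40 > 20, the triangle inequality is violated. (Note: √d, the ordinary Euclidean distance, IS a metric.)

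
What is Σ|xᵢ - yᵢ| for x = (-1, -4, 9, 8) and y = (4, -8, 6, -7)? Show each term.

Σ|x_i - y_i| = |-1 - 4| + |-4 - (-8)| + |9 - 6| + |8 - (-7)| = 5 + 4 + 3 + 15 = 27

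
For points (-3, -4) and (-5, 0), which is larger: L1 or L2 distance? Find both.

L1 = |-3 - (-5)| + |-4 - 0| = 2 + 4 = 6
L2 = √(2² + 4²) = √20 ≈ 4.4721
L1 ≥ L2 always (equality iff movement is along one axis); L1 > L2 here.
Ratio L1/L2 = 6/√20 ≈ 1.3416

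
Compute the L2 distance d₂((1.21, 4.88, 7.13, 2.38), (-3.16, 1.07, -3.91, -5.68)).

√(Σ(x_i - y_i)²) = √((1.21 - (-3.16))² + (4.88 - 1.07)² + (7.13 - (-3.91))² + (2.38 - (-5.68))²)
= √(4.37² + 3.81² + 11.04² + 8.06²) = √(19.0969 + 14.5161 + 121.8816 + 64.9636) = √220.4582 ≈ 14.8478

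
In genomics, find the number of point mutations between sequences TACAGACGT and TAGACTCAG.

Differing positions: 3, 5, 6, 8, 9. Hamming distance = 5.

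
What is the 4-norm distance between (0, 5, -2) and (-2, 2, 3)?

(Σ|x_i - y_i|^4)^(1/4) = (|0 - (-2)|^4 + |5 - 2|^4 + |-2 - 3|^4)^(1/4)
= (2^4 + 3^4 + 5^4)^(1/4) = (16 + 81 + 625)^(1/4) = (722)^(1/4) ≈ 5.1836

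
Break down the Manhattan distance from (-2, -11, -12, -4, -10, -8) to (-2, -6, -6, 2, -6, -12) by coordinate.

Σ|x_i - y_i| = |-2 - (-2)| + |-11 - (-6)| + |-12 - (-6)| + |-4 - 2| + |-10 - (-6)| + |-8 - (-12)| = 0 + 5 + 6 + 6 + 4 + 4 = 25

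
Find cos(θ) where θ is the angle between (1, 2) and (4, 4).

With u = (1, 2), v = (4, 4):
u·v = 1·4 + 2·4 = 4 + 8 = 12.
|u| = √(1² + 2²) = √5, |v| = √(4² + 4²) = √32, so |u||v| = √(5·32) = √160.
cos θ = (u·v)/(|u||v|) = 12/√160 ≈ 0.9487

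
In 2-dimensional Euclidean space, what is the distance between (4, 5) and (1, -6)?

√(Σ(x_i - y_i)²) = √((4 - 1)² + (5 - (-6))²)
= √(3² + 11²) = √(9 + 121) = √130 ≈ 11.4018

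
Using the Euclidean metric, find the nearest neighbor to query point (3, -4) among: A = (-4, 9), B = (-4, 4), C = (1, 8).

Distances: d(A) ≈ 14.7648, d(B) ≈ 10.6301, d(C) ≈ 12.1655. Nearest: B = (-4, 4) with distance 10.6301.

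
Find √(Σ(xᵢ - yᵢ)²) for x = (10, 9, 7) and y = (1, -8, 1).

√(Σ(x_i - y_i)²) = √((10 - 1)² + (9 - (-8))² + (7 - 1)²)
= √(9² + 17² + 6²) = √(81 + 289 + 36) = √406 ≈ 20.1494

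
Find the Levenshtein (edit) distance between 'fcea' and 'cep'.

Let D[i][j] be the edit distance between the first i characters of 'fcea' and the first j characters of 'cep', with D[i][0] = i, D[0][j] = j, and D[i][j] = D[i-1][j-1] if the characters match, else 1 + min(D[i-1][j], D[i][j-1], D[i-1][j-1]). Filling the table (rows: prefixes of 'fcea', columns: prefixes of 'cep'):
     ε  c  e  p
  ε  0  1  2  3
  f  1  1  2  3
  c  2  1  2  3
  e  3  2  1  2
  a  4  3  2  2
The bottom-right entry gives D[4][3] = 2, so no sequence of fewer than 2 edits works. Backtracking through the table gives one optimal edit sequence (2 edits):
  fcea → cea (del f @1)
  cea → cep (sub a→p @3)
Edit distance = 2.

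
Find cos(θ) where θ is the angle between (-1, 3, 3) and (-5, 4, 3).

With u = (-1, 3, 3), v = (-5, 4, 3):
u·v = (-1)·(-5) + 3·4 + 3·3 = 5 + 12 + 9 = 26.
|u| = √((-1)² + 3² + 3²) = √19, |v| = √((-5)² + 4² + 3²) = √50, so |u||v| = √(19·50) = √950.
cos θ = (u·v)/(|u||v|) = 26/√950 ≈ 0.8436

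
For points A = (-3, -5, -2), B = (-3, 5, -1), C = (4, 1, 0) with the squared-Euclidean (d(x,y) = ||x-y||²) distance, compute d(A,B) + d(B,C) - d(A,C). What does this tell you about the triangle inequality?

d(A,B) = 0² + 10² + 1² = 101, d(B,C) = 7² + 4² + 1² = 66, d(A,C) = 7² + 6² + 2² = 89.
d(A,B) + d(B,C) - d(A,C) = 101 + 66 - 89 = 167 - 89 = 78. This is ≥ 0, so the triangle inequality holds for these points.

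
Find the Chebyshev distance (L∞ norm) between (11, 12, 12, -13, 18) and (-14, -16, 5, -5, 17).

max(|x_i - y_i|) = max(|11 - (-14)|, |12 - (-16)|, |12 - 5|, |-13 - (-5)|, |18 - 17|) = max(25, 28, 7, 8, 1) = 28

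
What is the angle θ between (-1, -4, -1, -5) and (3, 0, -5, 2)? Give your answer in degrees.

With u = (-1, -4, -1, -5), v = (3, 0, -5, 2):
u·v = (-1)·3 + (-4)·0 + (-1)·(-5) + (-5)·2 = (-3) + 0 + 5 + (-10) = -8.
|u| = √((-1)² + (-4)² + (-1)² + (-5)²) = √43, |v| = √(3² + 0² + (-5)² + 2²) = √38, so |u||v| = √(43·38) = √1634.
cos θ = (u·v)/(|u||v|) = -8/√1634 ≈ -0.197908
θ = arccos(-0.197908) ≈ 101.41°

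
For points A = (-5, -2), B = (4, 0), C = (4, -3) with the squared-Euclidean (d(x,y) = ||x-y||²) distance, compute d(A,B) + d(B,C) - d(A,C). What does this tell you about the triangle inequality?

d(A,B) = 9² + 2² = 85, d(B,C) = 0² + 3² = 9, d(A,C) = 9² + 1² = 82.
d(A,B) + d(B,C) - d(A,C) = 85 + 9 - 82 = 94 - 82 = 12. This is ≥ 0, so the triangle inequality holds for these points.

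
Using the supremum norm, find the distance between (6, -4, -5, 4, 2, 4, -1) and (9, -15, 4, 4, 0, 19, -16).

max(|x_i - y_i|) = max(|6 - 9|, |-4 - (-15)|, |-5 - 4|, |4 - 4|, |2 - 0|, |4 - 19|, |-1 - (-16)|) = max(3, 11, 9, 0, 2, 15, 15) = 15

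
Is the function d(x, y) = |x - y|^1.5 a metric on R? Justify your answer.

No. d(x,y) = |x-y|^1.5 fails the triangle inequality since p = 1.5 > 1. Counterexample: x = 1, y = 6, z = 16. d(x,z) = |1 - 16|^1.5 = 15^1.5 ≈ 58.0948, but d(x,y) + d(y,z) = 5^1.5 + 10^1.5 ≈ 11.1803 + 31.6228 = 42.8031. Since 58.0948 > 42.8031, the triangle inequality is violated.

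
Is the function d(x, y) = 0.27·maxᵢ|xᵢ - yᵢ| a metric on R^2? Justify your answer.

Yes. The L∞ (Chebyshev) norm induces a metric on R^2, and multiplying a metric by a positive constant 0.27 > 0 preserves all four axioms: non-negativity (0.27·||x-y|| ≥ 0), identity (0.27·||x-y|| = 0 ⟺ ||x-y|| = 0 ⟺ x = y), symmetry (||x-y|| = ||y-x||), and the triangle inequality (0.27·||x-z|| ≤ 0.27·||x-y|| + 0.27·||y-z||). So d is a metric.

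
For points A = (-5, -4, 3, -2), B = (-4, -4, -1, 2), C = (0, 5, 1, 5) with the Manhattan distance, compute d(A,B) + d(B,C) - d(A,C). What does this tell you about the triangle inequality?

d(A,B) = 1 + 0 + 4 + 4 = 9, d(B,C) = 4 + 9 + 2 + 3 = 18, d(A,C) = 5 + 9 + 2 + 7 = 23.
d(A,B) + d(B,C) - d(A,C) = 9 + 18 - 23 = 27 - 23 = 4. This is ≥ 0, so the triangle inequality holds for these points.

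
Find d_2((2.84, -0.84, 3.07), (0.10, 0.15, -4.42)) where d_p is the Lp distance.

(Σ|x_i - y_i|^2)^(1/2) = (|2.84 - 0.1|^2 + |-0.84 - 0.15|^2 + |3.07 - (-4.42)|^2)^(1/2)
= (2.74^2 + 0.99^2 + 7.49^2)^(1/2) = (7.5076 + 0.9801 + 56.1001)^(1/2) = (64.5878)^(1/2) ≈ 8.0367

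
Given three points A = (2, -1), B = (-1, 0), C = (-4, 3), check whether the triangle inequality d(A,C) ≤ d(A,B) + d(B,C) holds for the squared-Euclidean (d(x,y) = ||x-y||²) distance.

d(A,B) = 3² + 1² = 10, d(B,C) = 3² + 3² = 18, d(A,C) = 6² + 4² = 52.
d(A,C) = 52 > 10 + 18 = 28. Triangle inequality is VIOLATED. (Squared-Euclidean is not a metric — this is a counterexample.)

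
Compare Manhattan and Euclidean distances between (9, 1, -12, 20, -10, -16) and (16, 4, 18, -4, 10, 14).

L1 = |9 - 16| + |1 - 4| + |-12 - 18| + |20 - (-4)| + |-10 - 10| + |-16 - 14| = 7 + 3 + 30 + 24 + 20 + 30 = 114
L2 = √(7² + 3² + 30² + 24² + 20² + 30²) = √2834 ≈ 53.2353
L1 ≥ L2 always (equality iff movement is along one axis); L1 > L2 here.
Ratio L1/L2 = 114/√2834 ≈ 2.1414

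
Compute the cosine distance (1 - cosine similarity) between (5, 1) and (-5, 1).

With u = (5, 1), v = (-5, 1):
u·v = 5·(-5) + 1·1 = (-25) + 1 = -24.
|u| = √(5² + 1²) = √26, |v| = √((-5)² + 1²) = √26, so |u||v| = √(26·26) = √676 = 26.
cos θ = (u·v)/(|u||v|) = -24/26 ≈ -0.9231
Cosine distance = 1 - cos θ ≈ 1 - (-0.9231) = 1.9231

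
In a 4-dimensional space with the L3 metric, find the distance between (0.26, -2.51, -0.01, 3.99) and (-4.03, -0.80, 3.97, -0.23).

(Σ|x_i - y_i|^3)^(1/3) = (|0.26 - (-4.03)|^3 + |-2.51 - (-0.8)|^3 + |-0.01 - 3.97|^3 + |3.99 - (-0.23)|^3)^(1/3)
= (4.29^3 + 1.71^3 + 3.98^3 + 4.22^3)^(1/3) ≈ (78.9536 + 5.0002 + 63.0448 + 75.1514)^(1/3) = (222.15)^(1/3) ≈ 6.0564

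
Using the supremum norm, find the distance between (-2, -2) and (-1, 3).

max(|x_i - y_i|) = max(|-2 - (-1)|, |-2 - 3|) = max(1, 5) = 5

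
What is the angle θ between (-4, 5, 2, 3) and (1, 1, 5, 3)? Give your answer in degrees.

With u = (-4, 5, 2, 3), v = (1, 1, 5, 3):
u·v = (-4)·1 + 5·1 + 2·5 + 3·3 = (-4) + 5 + 10 + 9 = 20.
|u| = √((-4)² + 5² + 2² + 3²) = √54, |v| = √(1² + 1² + 5² + 3²) = √36, so |u||v| = √(54·36) = √1944.
cos θ = (u·v)/(|u||v|) = 20/√1944 ≈ 0.453609
θ = arccos(0.453609) ≈ 63.02°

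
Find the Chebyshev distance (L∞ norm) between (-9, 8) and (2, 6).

max(|x_i - y_i|) = max(|-9 - 2|, |8 - 6|) = max(11, 2) = 11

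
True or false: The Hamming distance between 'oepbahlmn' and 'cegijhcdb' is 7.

Differing positions: 1, 3, 4, 5, 7, 8, 9. Hamming distance = 7, so the claim is true.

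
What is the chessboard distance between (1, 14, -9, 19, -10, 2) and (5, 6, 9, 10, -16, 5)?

max(|x_i - y_i|) = max(|1 - 5|, |14 - 6|, |-9 - 9|, |19 - 10|, |-10 - (-16)|, |2 - 5|) = max(4, 8, 18, 9, 6, 3) = 18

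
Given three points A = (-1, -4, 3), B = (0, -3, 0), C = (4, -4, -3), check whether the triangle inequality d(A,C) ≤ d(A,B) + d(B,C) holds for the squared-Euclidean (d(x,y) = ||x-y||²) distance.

d(A,B) = 1² + 1² + 3² = 11, d(B,C) = 4² + 1² + 3² = 26, d(A,C) = 5² + 0² + 6² = 61.
d(A,C) = 61 > 11 + 26 = 37. Triangle inequality is VIOLATED. (Squared-Euclidean is not a metric — this is a counterexample.)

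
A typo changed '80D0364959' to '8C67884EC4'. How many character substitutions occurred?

Differing positions: 2, 3, 4, 5, 6, 8, 9, 10. Hamming distance = 8.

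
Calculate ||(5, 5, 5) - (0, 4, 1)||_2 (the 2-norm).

(Σ|x_i - y_i|^2)^(1/2) = (|5 - 0|^2 + |5 - 4|^2 + |5 - 1|^2)^(1/2)
= (5^2 + 1^2 + 4^2)^(1/2) = (25 + 1 + 16)^(1/2) = (42)^(1/2) ≈ 6.4807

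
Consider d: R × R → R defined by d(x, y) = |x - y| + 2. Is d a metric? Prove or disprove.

No. d fails identity of indiscernibles (specifically d(x,x) = 0): d(5, 5) = |5 - 5| + 2 = 0 + 2 = 2 ≠ 0.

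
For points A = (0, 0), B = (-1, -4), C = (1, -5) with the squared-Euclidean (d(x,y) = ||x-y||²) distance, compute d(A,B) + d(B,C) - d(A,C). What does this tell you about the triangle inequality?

d(A,B) = 1² + 4² = 17, d(B,C) = 2² + 1² = 5, d(A,C) = 1² + 5² = 26.
d(A,B) + d(B,C) - d(A,C) = 17 + 5 - 26 = 22 - 26 = -4. This is < 0, so the triangle inequality FAILS for these points (squared-Euclidean is not a metric).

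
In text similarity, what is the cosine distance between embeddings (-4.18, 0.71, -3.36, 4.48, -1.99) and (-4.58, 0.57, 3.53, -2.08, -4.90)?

With u = (-4.18, 0.71, -3.36, 4.48, -1.99), v = (-4.58, 0.57, 3.53, -2.08, -4.90):
u·v = (-4.18)·(-4.58) + 0.71·0.57 + (-3.36)·3.53 + 4.48·(-2.08) + (-1.99)·(-4.9) = 19.1444 + 0.4047 + (-11.8608) + (-9.3184) + 9.751 = 8.1209.
|u| = √((-4.18)² + 0.71² + (-3.36)² + 4.48² + (-1.99)²) = √(17.4724 + 0.5041 + 11.2896 + 20.0704 + 3.9601) = √53.2966, |v| = √((-4.58)² + 0.57² + 3.53² + (-2.08)² + (-4.9)²) = √(20.9764 + 0.3249 + 12.4609 + 4.3264 + 24.01) = √62.0986.
cos θ = (u·v)/(|u||v|) = 8.1209/(√53.2966·√62.0986) ≈ 0.1412
Cosine distance = 1 - cos θ ≈ 1 - 0.1412 = 0.8588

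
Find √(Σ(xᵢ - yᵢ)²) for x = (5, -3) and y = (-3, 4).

√(Σ(x_i - y_i)²) = √((5 - (-3))² + (-3 - 4)²)
= √(8² + (-7)²) = √(64 + 49) = √113 ≈ 10.6301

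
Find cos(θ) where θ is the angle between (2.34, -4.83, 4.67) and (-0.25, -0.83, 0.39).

With u = (2.34, -4.83, 4.67), v = (-0.25, -0.83, 0.39):
u·v = 2.34·(-0.25) + (-4.83)·(-0.83) + 4.67·0.39 = (-0.585) + 4.0089 + 1.8213 = 5.2452.
|u| = √(2.34² + (-4.83)² + 4.67²) = √(5.4756 + 23.3289 + 21.8089) = √50.6134, |v| = √((-0.25)² + (-0.83)² + 0.39²) = √(0.0625 + 0.6889 + 0.1521) = √0.9035.
cos θ = (u·v)/(|u||v|) = 5.2452/(√50.6134·√0.9035) ≈ 0.7756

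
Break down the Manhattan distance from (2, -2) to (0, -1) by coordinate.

Σ|x_i - y_i| = |2 - 0| + |-2 - (-1)| = 2 + 1 = 3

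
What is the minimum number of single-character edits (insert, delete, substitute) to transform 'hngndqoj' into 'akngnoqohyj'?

Let D[i][j] be the edit distance between the first i characters of 'hngndqoj' and the first j characters of 'akngnoqohyj', with D[i][0] = i, D[0][j] = j, and D[i][j] = D[i-1][j-1] if the characters match, else 1 + min(D[i-1][j], D[i][j-1], D[i-1][j-1]). Filling the table (rows: prefixes of 'hngndqoj', columns: prefixes of 'akngnoqohyj'):
     ε  a  k  n  g  n  o  q  o  h  y  j
  ε  0  1  2  3  4  5  6  7  8  9 10 11
  h  1  1  2  3  4  5  6  7  8  8  9 10
  n  2  2  2  2  3  4  5  6  7  8  9 10
  g  3  3  3  3  2  3  4  5  6  7  8  9
  n  4  4  4  3  3  2  3  4  5  6  7  8
  d  5  5  5  4  4  3  3  4  5  6  7  8
  q  6  6  6  5  5  4  4  3  4  5  6  7
  o  7  7  7  6  6  5  4  4  3  4  5  6
  j  8  8  8  7  7  6  5  5  4  4  5  5
The bottom-right entry gives D[8][11] = 5, so no sequence of fewer than 5 edits works. Backtracking through the table gives one optimal edit sequence (5 edits):
  hngndqoj → ahngndqoj (ins a @1)
  ahngndqoj → akngndqoj (sub h→k @2)
  akngndqoj → akngnoqoj (sub d→o @6)
  akngnoqoj → akngnoqohj (ins h @9)
  akngnoqohj → akngnoqohyj (ins y @10)
Edit distance = 5.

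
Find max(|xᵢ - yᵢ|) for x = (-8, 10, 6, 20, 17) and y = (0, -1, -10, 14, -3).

max(|x_i - y_i|) = max(|-8 - 0|, |10 - (-1)|, |6 - (-10)|, |20 - 14|, |17 - (-3)|) = max(8, 11, 16, 6, 20) = 20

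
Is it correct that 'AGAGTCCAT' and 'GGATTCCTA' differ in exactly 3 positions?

Differing positions: 1, 4, 8, 9. Hamming distance = 4, so the claim that d_H = 3 is false.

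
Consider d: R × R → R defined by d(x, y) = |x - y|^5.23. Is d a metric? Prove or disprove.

No. d(x,y) = |x-y|^5.23 fails the triangle inequality since p = 5.23 > 1. Counterexample: x = 3, y = 13, z = 17. d(x,z) = |3 - 17|^5.23 = 14^5.23 ≈ 986846.5487, but d(x,y) + d(y,z) = 10^5.23 + 4^5.23 ≈ 169824.3652 + 1408.5548 = 171232.92. Since 986846.5487 > 171232.92, the triangle inequality is violated.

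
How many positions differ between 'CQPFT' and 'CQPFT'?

Differing positions: none. Hamming distance = 0.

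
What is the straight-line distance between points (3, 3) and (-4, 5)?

√(Σ(x_i - y_i)²) = √((3 - (-4))² + (3 - 5)²)
= √(7² + (-2)²) = √(49 + 4) = √53 ≈ 7.2801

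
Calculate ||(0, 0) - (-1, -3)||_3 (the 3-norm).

(Σ|x_i - y_i|^3)^(1/3) = (|0 - (-1)|^3 + |0 - (-3)|^3)^(1/3)
= (1^3 + 3^3)^(1/3) = (1 + 27)^(1/3) = (28)^(1/3) ≈ 3.0366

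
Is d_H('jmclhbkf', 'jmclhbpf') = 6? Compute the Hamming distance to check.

Differing positions: 7. Hamming distance = 1, so the claim that d_H = 6 is false.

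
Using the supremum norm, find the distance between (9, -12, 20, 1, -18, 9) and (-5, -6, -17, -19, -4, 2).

max(|x_i - y_i|) = max(|9 - (-5)|, |-12 - (-6)|, |20 - (-17)|, |1 - (-19)|, |-18 - (-4)|, |9 - 2|) = max(14, 6, 37, 20, 14, 7) = 37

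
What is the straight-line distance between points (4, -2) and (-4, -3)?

√(Σ(x_i - y_i)²) = √((4 - (-4))² + (-2 - (-3))²)
= √(8² + 1²) = √(64 + 1) = √65 ≈ 8.0623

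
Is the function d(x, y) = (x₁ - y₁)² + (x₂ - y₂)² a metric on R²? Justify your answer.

No. The squared Euclidean distance fails the triangle inequality. Counterexample: x = (0, 0), y = (2, 1), z = (4, 2). d(x,z) = 4² + 2² = 20, but d(x,y) + d(y,z) = (2² + 1²) + (2² + 1²) = 5 + 5 = 10. Since 20 > 10, the triangle inequality is violated. (Note: √d, the ordinary Euclidean distance, IS a metric.)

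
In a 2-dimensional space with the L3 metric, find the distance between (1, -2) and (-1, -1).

(Σ|x_i - y_i|^3)^(1/3) = (|1 - (-1)|^3 + |-2 - (-1)|^3)^(1/3)
= (2^3 + 1^3)^(1/3) = (8 + 1)^(1/3) = (9)^(1/3) ≈ 2.0801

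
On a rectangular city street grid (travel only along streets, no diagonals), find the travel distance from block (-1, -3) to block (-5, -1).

Σ|x_i - y_i| = |-1 - (-5)| + |-3 - (-1)| = 4 + 2 = 6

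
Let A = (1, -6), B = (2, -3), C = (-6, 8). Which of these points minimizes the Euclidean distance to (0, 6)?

Distances: d(A) ≈ 12.0416, d(B) ≈ 9.2195, d(C) ≈ 6.3246. Nearest: C = (-6, 8) with distance 6.3246.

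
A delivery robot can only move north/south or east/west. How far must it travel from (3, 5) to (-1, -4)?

Σ|x_i - y_i| = |3 - (-1)| + |5 - (-4)| = 4 + 9 = 13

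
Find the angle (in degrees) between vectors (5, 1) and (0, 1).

With u = (5, 1), v = (0, 1):
u·v = 5·0 + 1·1 = 0 + 1 = 1.
|u| = √(5² + 1²) = √26, |v| = √(0² + 1²) = √1, so |u||v| = √(26·1) = √26.
cos θ = (u·v)/(|u||v|) = 1/√26 ≈ 0.196116
θ = arccos(0.196116) ≈ 78.69°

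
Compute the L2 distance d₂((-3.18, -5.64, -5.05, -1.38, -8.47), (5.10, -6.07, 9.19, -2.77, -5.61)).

√(Σ(x_i - y_i)²) = √((-3.18 - 5.1)² + (-5.64 - (-6.07))² + (-5.05 - 9.19)² + (-1.38 - (-2.77))² + (-8.47 - (-5.61))²)
= √((-8.28)² + 0.43² + (-14.24)² + 1.39² + (-2.86)²) = √(68.5584 + 0.1849 + 202.7776 + 1.9321 + 8.1796) = √281.6326 ≈ 16.7819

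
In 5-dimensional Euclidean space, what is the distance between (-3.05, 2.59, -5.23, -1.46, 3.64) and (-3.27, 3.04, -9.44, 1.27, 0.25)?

√(Σ(x_i - y_i)²) = √((-3.05 - (-3.27))² + (2.59 - 3.04)² + (-5.23 - (-9.44))² + (-1.46 - 1.27)² + (3.64 - 0.25)²)
= √(0.22² + (-0.45)² + 4.21² + (-2.73)² + 3.39²) = √(0.0484 + 0.2025 + 17.7241 + 7.4529 + 11.4921) = √36.92 ≈ 6.0762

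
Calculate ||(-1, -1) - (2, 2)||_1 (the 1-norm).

Σ|x_i - y_i| = |-1 - 2| + |-1 - 2| = 3 + 3 = 6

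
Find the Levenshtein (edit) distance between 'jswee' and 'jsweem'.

Let D[i][j] be the edit distance between the first i characters of 'jswee' and the first j characters of 'jsweem', with D[i][0] = i, D[0][j] = j, and D[i][j] = D[i-1][j-1] if the characters match, else 1 + min(D[i-1][j], D[i][j-1], D[i-1][j-1]). Filling the table (rows: prefixes of 'jswee', columns: prefixes of 'jsweem'):
     ε  j  s  w  e  e  m
  ε  0  1  2  3  4  5  6
  j  1  0  1  2  3  4  5
  s  2  1  0  1  2  3  4
  w  3  2  1  0  1  2  3
  e  4  3  2  1  0  1  2
  e  5  4  3  2  1  0  1
The bottom-right entry gives D[5][6] = 1, so no sequence of fewer than 1 edit works. Backtracking through the table gives one optimal edit sequence (1 edit):
  jswee → jsweem (ins m @6)
Edit distance = 1.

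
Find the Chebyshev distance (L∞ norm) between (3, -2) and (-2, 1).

max(|x_i - y_i|) = max(|3 - (-2)|, |-2 - 1|) = max(5, 3) = 5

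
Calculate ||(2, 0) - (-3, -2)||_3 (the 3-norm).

(Σ|x_i - y_i|^3)^(1/3) = (|2 - (-3)|^3 + |0 - (-2)|^3)^(1/3)
= (5^3 + 2^3)^(1/3) = (125 + 8)^(1/3) = (133)^(1/3) ≈ 5.1045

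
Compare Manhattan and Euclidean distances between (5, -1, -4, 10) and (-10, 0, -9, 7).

L1 = |5 - (-10)| + |-1 - 0| + |-4 - (-9)| + |10 - 7| = 15 + 1 + 5 + 3 = 24
L2 = √(15² + 1² + 5² + 3²) = √260 ≈ 16.1245
L1 ≥ L2 always (equality iff movement is along one axis); L1 > L2 here.
Ratio L1/L2 = 24/√260 ≈ 1.4884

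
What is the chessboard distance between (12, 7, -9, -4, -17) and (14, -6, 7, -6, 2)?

max(|x_i - y_i|) = max(|12 - 14|, |7 - (-6)|, |-9 - 7|, |-4 - (-6)|, |-17 - 2|) = max(2, 13, 16, 2, 19) = 19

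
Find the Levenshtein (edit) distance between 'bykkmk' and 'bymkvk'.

Let D[i][j] be the edit distance between the first i characters of 'bykkmk' and the first j characters of 'bymkvk', with D[i][0] = i, D[0][j] = j, and D[i][j] = D[i-1][j-1] if the characters match, else 1 + min(D[i-1][j], D[i][j-1], D[i-1][j-1]). Filling the table (rows: prefixes of 'bykkmk', columns: prefixes of 'bymkvk'):
     ε  b  y  m  k  v  k
  ε  0  1  2  3  4  5  6
  b  1  0  1  2  3  4  5
  y  2  1  0  1  2  3  4
  k  3  2  1  1  1  2  3
  k  4  3  2  2  1  2  2
  m  5  4  3  2  2  2  3
  k  6  5  4  3  2  3  2
The bottom-right entry gives D[6][6] = 2, so no sequence of fewer than 2 edits works. Backtracking through the table gives one optimal edit sequence (2 edits):
  bykkmk → bymkmk (sub k→m @3)
  bymkmk → bymkvk (sub m→v @5)
Edit distance = 2.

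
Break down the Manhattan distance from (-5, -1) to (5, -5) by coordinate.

Σ|x_i - y_i| = |-5 - 5| + |-1 - (-5)| = 10 + 4 = 14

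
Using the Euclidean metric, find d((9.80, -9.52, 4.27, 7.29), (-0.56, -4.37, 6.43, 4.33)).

√(Σ(x_i - y_i)²) = √((9.8 - (-0.56))² + (-9.52 - (-4.37))² + (4.27 - 6.43)² + (7.29 - 4.33)²)
= √(10.36² + (-5.15)² + (-2.16)² + 2.96²) = √(107.3296 + 26.5225 + 4.6656 + 8.7616) = √147.2793 ≈ 12.1359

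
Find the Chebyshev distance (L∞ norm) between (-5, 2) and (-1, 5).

max(|x_i - y_i|) = max(|-5 - (-1)|, |2 - 5|) = max(4, 3) = 4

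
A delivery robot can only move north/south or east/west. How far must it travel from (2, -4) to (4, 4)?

Σ|x_i - y_i| = |2 - 4| + |-4 - 4| = 2 + 8 = 10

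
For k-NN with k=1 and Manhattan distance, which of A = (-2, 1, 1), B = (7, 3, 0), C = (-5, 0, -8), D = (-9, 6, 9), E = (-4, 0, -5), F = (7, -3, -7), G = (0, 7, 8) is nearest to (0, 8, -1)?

Distances: d(A) = 11, d(B) = 13, d(C) = 20, d(D) = 21, d(E) = 16, d(F) = 24, d(G) = 10. Nearest: G = (0, 7, 8) with distance 10.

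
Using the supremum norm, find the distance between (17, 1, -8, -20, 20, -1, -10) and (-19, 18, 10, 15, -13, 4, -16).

max(|x_i - y_i|) = max(|17 - (-19)|, |1 - 18|, |-8 - 10|, |-20 - 15|, |20 - (-13)|, |-1 - 4|, |-10 - (-16)|) = max(36, 17, 18, 35, 33, 5, 6) = 36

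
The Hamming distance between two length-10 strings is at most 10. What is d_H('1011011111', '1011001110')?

Differing positions: 6, 10. Hamming distance = 2. The maximum possible Hamming distance for length-10 strings is 10, so d_H/10 = 2/10 = 0.2.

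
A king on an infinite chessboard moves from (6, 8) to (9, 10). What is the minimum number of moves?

max(|x_i - y_i|) = max(|6 - 9|, |8 - 10|) = max(3, 2) = 3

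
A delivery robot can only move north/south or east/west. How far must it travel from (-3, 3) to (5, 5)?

Σ|x_i - y_i| = |-3 - 5| + |3 - 5| = 8 + 2 = 10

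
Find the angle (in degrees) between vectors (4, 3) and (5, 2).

With u = (4, 3), v = (5, 2):
u·v = 4·5 + 3·2 = 20 + 6 = 26.
|u| = √(4² + 3²) = √25, |v| = √(5² + 2²) = √29, so |u||v| = √(25·29) = √725.
cos θ = (u·v)/(|u||v|) = 26/√725 ≈ 0.965616
θ = arccos(0.965616) ≈ 15.07°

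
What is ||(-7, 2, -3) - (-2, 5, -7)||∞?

max(|x_i - y_i|) = max(|-7 - (-2)|, |2 - 5|, |-3 - (-7)|) = max(5, 3, 4) = 5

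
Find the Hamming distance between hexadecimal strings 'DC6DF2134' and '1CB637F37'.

Differing positions: 1, 3, 4, 5, 6, 7, 9. Hamming distance = 7.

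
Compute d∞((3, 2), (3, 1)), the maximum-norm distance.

max(|x_i - y_i|) = max(|3 - 3|, |2 - 1|) = max(0, 1) = 1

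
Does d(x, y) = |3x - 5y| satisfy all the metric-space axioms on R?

No. d fails symmetry: d(6, 7) = |3·6 - 5·7| = |-17| = 17, but d(7, 6) = |3·7 - 5·6| = |-9| = 9. Since 17 ≠ 9, d(x,y) ≠ d(y,x) in general.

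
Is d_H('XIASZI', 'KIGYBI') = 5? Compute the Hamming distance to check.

Differing positions: 1, 3, 4, 5. Hamming distance = 4, so the claim that d_H = 5 is false.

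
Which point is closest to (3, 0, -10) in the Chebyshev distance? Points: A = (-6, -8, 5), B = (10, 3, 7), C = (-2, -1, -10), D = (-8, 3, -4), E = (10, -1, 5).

Distances: d(A) = 15, d(B) = 17, d(C) = 5, d(D) = 11, d(E) = 15. Nearest: C = (-2, -1, -10) with distance 5.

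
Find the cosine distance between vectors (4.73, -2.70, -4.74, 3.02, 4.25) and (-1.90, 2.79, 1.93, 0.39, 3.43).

With u = (4.73, -2.70, -4.74, 3.02, 4.25), v = (-1.90, 2.79, 1.93, 0.39, 3.43):
u·v = 4.73·(-1.9) + (-2.7)·2.79 + (-4.74)·1.93 + 3.02·0.39 + 4.25·3.43 = (-8.987) + (-7.533) + (-9.1482) + 1.1778 + 14.5775 = -9.9129.
|u| = √(4.73² + (-2.7)² + (-4.74)² + 3.02² + 4.25²) = √(22.3729 + 7.29 + 22.4676 + 9.1204 + 18.0625) = √79.3134, |v| = √((-1.9)² + 2.79² + 1.93² + 0.39² + 3.43²) = √(3.61 + 7.7841 + 3.7249 + 0.1521 + 11.7649) = √27.036.
cos θ = (u·v)/(|u||v|) = -9.9129/(√79.3134·√27.036) ≈ -0.2141
Cosine distance = 1 - cos θ ≈ 1 - (-0.2141) = 1.2141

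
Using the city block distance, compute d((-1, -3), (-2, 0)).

Σ|x_i - y_i| = |-1 - (-2)| + |-3 - 0| = 1 + 3 = 4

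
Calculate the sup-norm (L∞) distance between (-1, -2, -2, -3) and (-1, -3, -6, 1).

max(|x_i - y_i|) = max(|-1 - (-1)|, |-2 - (-3)|, |-2 - (-6)|, |-3 - 1|) = max(0, 1, 4, 4) = 4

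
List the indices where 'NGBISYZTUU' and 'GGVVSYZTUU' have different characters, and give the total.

Differing positions: 1, 3, 4. Hamming distance = 3.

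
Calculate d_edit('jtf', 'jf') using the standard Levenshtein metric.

Let D[i][j] be the edit distance between the first i characters of 'jtf' and the first j characters of 'jf', with D[i][0] = i, D[0][j] = j, and D[i][j] = D[i-1][j-1] if the characters match, else 1 + min(D[i-1][j], D[i][j-1], D[i-1][j-1]). Filling the table (rows: prefixes of 'jtf', columns: prefixes of 'jf'):
     ε  j  f
  ε  0  1  2
  j  1  0  1
  t  2  1  1
  f  3  2  1
The bottom-right entry gives D[3][2] = 1, so no sequence of fewer than 1 edit works. Backtracking through the table gives one optimal edit sequence (1 edit):
  jtf → jf (del t @2)
Edit distance = 1.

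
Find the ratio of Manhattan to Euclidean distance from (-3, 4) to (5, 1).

L1 = |-3 - 5| + |4 - 1| = 8 + 3 = 11
L2 = √(8² + 3²) = √73 ≈ 8.544
L1 ≥ L2 always (equality iff movement is along one axis); L1 > L2 here.
Ratio L1/L2 = 11/√73 ≈ 1.2875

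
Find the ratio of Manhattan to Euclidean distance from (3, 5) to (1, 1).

L1 = |3 - 1| + |5 - 1| = 2 + 4 = 6
L2 = √(2² + 4²) = √20 ≈ 4.4721
L1 ≥ L2 always (equality iff movement is along one axis); L1 > L2 here.
Ratio L1/L2 = 6/√20 ≈ 1.3416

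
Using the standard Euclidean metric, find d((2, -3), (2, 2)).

√(Σ(x_i - y_i)²) = √((2 - 2)² + (-3 - 2)²)
= √(0² + (-5)²) = √(0 + 25) = √25 = 5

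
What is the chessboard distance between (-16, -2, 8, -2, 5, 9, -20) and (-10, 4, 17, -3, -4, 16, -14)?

max(|x_i - y_i|) = max(|-16 - (-10)|, |-2 - 4|, |8 - 17|, |-2 - (-3)|, |5 - (-4)|, |9 - 16|, |-20 - (-14)|) = max(6, 6, 9, 1, 9, 7, 6) = 9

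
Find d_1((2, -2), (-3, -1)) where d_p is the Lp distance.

Σ|x_i - y_i| = |2 - (-3)| + |-2 - (-1)| = 5 + 1 = 6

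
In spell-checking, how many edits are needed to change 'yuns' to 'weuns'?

Let D[i][j] be the edit distance between the first i characters of 'yuns' and the first j characters of 'weuns', with D[i][0] = i, D[0][j] = j, and D[i][j] = D[i-1][j-1] if the characters match, else 1 + min(D[i-1][j], D[i][j-1], D[i-1][j-1]). Filling the table (rows: prefixes of 'yuns', columns: prefixes of 'weuns'):
     ε  w  e  u  n  s
  ε  0  1  2  3  4  5
  y  1  1  2  3  4  5
  u  2  2  2  2  3  4
  n  3  3  3  3  2  3
  s  4  4  4  4  3  2
The bottom-right entry gives D[4][5] = 2, so no sequence of fewer than 2 edits works. Backtracking through the table gives one optimal edit sequence (2 edits):
  yuns → wyuns (ins w @1)
  wyuns → weuns (sub y→e @2)
Edit distance = 2.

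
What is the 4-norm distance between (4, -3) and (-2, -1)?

(Σ|x_i - y_i|^4)^(1/4) = (|4 - (-2)|^4 + |-3 - (-1)|^4)^(1/4)
= (6^4 + 2^4)^(1/4) = (1296 + 16)^(1/4) = (1312)^(1/4) ≈ 6.0184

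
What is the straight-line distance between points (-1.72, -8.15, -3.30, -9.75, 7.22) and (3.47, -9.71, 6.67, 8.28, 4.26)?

√(Σ(x_i - y_i)²) = √((-1.72 - 3.47)² + (-8.15 - (-9.71))² + (-3.3 - 6.67)² + (-9.75 - 8.28)² + (7.22 - 4.26)²)
= √((-5.19)² + 1.56² + (-9.97)² + (-18.03)² + 2.96²) = √(26.9361 + 2.4336 + 99.4009 + 325.0809 + 8.7616) = √462.6131 ≈ 21.5084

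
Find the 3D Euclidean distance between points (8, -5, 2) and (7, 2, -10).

√(Σ(x_i - y_i)²) = √((8 - 7)² + (-5 - 2)² + (2 - (-10))²)
= √(1² + (-7)² + 12²) = √(1 + 49 + 144) = √194 ≈ 13.9284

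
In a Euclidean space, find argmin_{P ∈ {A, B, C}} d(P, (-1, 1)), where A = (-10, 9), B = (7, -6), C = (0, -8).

Distances: d(A) ≈ 12.0416, d(B) ≈ 10.6301, d(C) ≈ 9.0554. Nearest: C = (0, -8) with distance 9.0554.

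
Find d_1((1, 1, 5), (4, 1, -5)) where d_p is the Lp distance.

Σ|x_i - y_i| = |1 - 4| + |1 - 1| + |5 - (-5)| = 3 + 0 + 10 = 13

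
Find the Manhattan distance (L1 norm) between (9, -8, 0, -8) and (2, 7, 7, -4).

Σ|x_i - y_i| = |9 - 2| + |-8 - 7| + |0 - 7| + |-8 - (-4)| = 7 + 15 + 7 + 4 = 33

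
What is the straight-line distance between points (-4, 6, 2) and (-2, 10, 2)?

√(Σ(x_i - y_i)²) = √((-4 - (-2))² + (6 - 10)² + (2 - 2)²)
= √((-2)² + (-4)² + 0²) = √(4 + 16 + 0) = √20 ≈ 4.4721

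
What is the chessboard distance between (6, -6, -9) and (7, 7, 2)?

max(|x_i - y_i|) = max(|6 - 7|, |-6 - 7|, |-9 - 2|) = max(1, 13, 11) = 13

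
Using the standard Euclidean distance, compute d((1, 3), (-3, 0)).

(Σ|x_i - y_i|^2)^(1/2) = (|1 - (-3)|^2 + |3 - 0|^2)^(1/2)
= (4^2 + 3^2)^(1/2) = (16 + 9)^(1/2) = (25)^(1/2) = 5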